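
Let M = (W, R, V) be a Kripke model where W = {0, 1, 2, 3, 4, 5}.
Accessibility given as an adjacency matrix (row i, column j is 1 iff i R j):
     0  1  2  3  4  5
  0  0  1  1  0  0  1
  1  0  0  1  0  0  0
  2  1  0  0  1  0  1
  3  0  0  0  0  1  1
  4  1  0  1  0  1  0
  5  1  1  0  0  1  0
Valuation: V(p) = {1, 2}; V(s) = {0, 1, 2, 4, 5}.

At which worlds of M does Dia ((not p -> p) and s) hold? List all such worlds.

0, 1, 4, 5

Let φ = Dia ((not p -> p) and s). Evaluate φ at each world:
  0 (successors {1, 2, 5}): φ is true.
  1 (successors {2}): φ is true.
  2 (successors {0, 3, 5}): φ is false.
  3 (successors {4, 5}): φ is false.
  4 (successors {0, 2, 4}): φ is true.
  5 (successors {0, 1, 4}): φ is true.
For instance, at 2:
  At 2: Dia ((not p -> p) and s) requires (not p -> p) and s at some successor in {0, 3, 5}.
    At 0: (not p -> p) and s is false.
    At 3: (not p -> p) and s is false.
    At 5: (not p -> p) and s is false.
  So Dia ((not p -> p) and s) is false at 2.
Satisfying worlds: {0, 1, 4, 5}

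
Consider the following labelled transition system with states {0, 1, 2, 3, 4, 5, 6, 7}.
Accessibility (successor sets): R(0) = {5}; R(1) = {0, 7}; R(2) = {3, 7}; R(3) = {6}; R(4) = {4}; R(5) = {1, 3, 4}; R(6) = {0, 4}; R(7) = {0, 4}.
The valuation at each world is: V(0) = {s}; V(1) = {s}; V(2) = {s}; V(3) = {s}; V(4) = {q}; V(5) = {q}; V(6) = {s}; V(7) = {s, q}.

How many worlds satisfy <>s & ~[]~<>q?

6

Let φ = <>s & ~[]~<>q. Evaluate φ at each world:
  0 (successors {5}): φ is false.
  1 (successors {0, 7}): φ is true.
  2 (successors {3, 7}): φ is true.
  3 (successors {6}): φ is true.
  4 (successors {4}): φ is false.
  5 (successors {1, 3, 4}): φ is true.
  6 (successors {0, 4}): φ is true.
  7 (successors {0, 4}): φ is true.
For instance, at 7:
  At 7: <>s is true, ~[]~<>q is true, so <>s & ~[]~<>q is true.
    At 7: <>s requires s at some successor in {0, 4}.
      s holds at 0, so <>s is true at 7.
    At 7: []~<>q is false, so ~[]~<>q is true.
      At 7: []~<>q requires ~<>q at every successor {0, 4}.
        ~<>q fails at 0, so []~<>q is false at 7.
Satisfying worlds: {1, 2, 3, 5, 6, 7}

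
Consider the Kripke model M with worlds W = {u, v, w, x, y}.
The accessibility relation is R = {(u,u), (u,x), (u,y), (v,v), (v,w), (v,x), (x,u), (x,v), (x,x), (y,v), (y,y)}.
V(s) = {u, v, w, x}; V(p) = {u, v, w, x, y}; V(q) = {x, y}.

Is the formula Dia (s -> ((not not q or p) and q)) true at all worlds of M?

No

Recall that Dia ψ holds at a world iff ψ holds at some accessible world.
Let φ = Dia (s -> ((not not q or p) and q)). Evaluate φ at each world:
  u (successors {u, x, y}): φ is true.
  v (successors {v, w, x}): φ is true.
  w (successors ∅): φ is false.
  x (successors {u, v, x}): φ is true.
  y (successors {v, y}): φ is true.
Detail at w (counterexample):
  At w: no accessible worlds, so Dia (s -> ((not not q or p) and q)) is false.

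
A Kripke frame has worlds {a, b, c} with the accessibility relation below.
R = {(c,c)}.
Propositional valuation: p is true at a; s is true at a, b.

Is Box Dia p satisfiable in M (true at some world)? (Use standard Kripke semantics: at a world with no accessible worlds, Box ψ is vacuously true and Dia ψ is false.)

Yes

Let φ = Box Dia p. Evaluate φ at each world:
  a (successors ∅): φ is true.
  b (successors ∅): φ is true.
  c (successors {c}): φ is false.
Detail at a (witness):
  At a: no accessible worlds, so Box Dia p holds vacuously.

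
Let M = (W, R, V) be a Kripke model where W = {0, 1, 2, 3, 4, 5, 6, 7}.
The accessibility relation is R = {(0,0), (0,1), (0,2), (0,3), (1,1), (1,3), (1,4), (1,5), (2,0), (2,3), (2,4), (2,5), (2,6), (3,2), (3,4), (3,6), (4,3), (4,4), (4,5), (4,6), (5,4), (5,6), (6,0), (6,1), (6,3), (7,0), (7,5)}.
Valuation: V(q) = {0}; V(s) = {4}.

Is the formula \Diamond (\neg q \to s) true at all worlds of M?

Let φ = \Diamond (\neg q \to s). Evaluate φ at each world:
  0 (successors {0, 1, 2, 3}): φ is true.
  1 (successors {1, 3, 4, 5}): φ is true.
  2 (successors {0, 3, 4, 5, 6}): φ is true.
  3 (successors {2, 4, 6}): φ is true.
  4 (successors {3, 4, 5, 6}): φ is true.
  5 (successors {4, 6}): φ is true.
  6 (successors {0, 1, 3}): φ is true.
  7 (successors {0, 5}): φ is true.
For instance, at 2:
  At 2: \Diamond (\neg q \to s) requires \neg q \to s at some successor in {0, 3, 4, 5, 6}.
    \neg q \to s holds at 0, so \Diamond (\neg q \to s) is true at 2.

Yes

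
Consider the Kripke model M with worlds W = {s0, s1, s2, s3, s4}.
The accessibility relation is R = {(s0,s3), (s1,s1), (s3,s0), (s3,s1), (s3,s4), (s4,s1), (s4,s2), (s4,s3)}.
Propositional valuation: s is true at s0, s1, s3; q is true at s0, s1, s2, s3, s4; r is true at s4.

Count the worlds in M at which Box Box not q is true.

1

Let φ = Box Box not q. Evaluate φ at each world:
  s0 (successors {s3}): φ is false.
  s1 (successors {s1}): φ is false.
  s2 (successors ∅): φ is true.
  s3 (successors {s0, s1, s4}): φ is false.
  s4 (successors {s1, s2, s3}): φ is false.
For instance, at s3:
  At s3: Box Box not q requires Box not q at every successor {s0, s1, s4}.
    Box not q fails at s0, so Box Box not q is false at s3.
      At s0: Box not q requires not q at every successor {s3}.
        not q fails at s3, so Box not q is false at s0.
Satisfying worlds: {s2}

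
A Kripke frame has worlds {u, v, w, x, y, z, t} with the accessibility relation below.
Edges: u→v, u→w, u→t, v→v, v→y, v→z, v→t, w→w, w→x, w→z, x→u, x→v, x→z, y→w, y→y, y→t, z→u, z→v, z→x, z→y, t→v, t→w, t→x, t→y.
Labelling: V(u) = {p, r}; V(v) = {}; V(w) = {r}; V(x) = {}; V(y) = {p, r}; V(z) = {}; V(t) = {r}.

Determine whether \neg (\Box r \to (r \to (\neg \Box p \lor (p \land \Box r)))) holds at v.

At v: \Box r \to (r \to (\neg \Box p \lor (p \land \Box r))) is true, so \neg (\Box r \to (r \to (\neg \Box p \lor (p \land \Box r)))) is false.
  At v: \Box r is false, r \to (\neg \Box p \lor (p \land \Box r)) is true, so \Box r \to (r \to (\neg \Box p \lor (p \land \Box r))) is true.
    At v: \Box r requires r at every successor {v, y, z, t}.
      r fails at v, so \Box r is false at v.
    At v: r is false, \neg \Box p \lor (p \land \Box r) is true, so r \to (\neg \Box p \lor (p \land \Box r)) is true.
      At v: \neg \Box p is true, p \land \Box r is false, so \neg \Box p \lor (p \land \Box r) is true.

No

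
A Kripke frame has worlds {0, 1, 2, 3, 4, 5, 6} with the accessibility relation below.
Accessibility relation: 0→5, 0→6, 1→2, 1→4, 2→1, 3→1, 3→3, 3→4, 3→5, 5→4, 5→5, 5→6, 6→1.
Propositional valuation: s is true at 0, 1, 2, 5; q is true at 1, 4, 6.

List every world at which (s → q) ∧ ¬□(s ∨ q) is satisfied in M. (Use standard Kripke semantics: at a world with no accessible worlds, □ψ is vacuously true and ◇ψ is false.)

Recall that □ψ holds at a world iff ψ holds at every accessible world, and ◇ψ holds iff ψ holds at some accessible world.
Let φ = (s → q) ∧ ¬□(s ∨ q). Evaluate φ at each world:
  0 (successors {5, 6}): φ is false.
  1 (successors {2, 4}): φ is false.
  2 (successors {1}): φ is false.
  3 (successors {1, 3, 4, 5}): φ is true.
  4 (successors ∅): φ is false.
  5 (successors {4, 5, 6}): φ is false.
  6 (successors {1}): φ is false.
For instance, at 1:
  At 1: s → q is true, ¬□(s ∨ q) is false, so (s → q) ∧ ¬□(s ∨ q) is false.
    At 1: □(s ∨ q) is true, so ¬□(s ∨ q) is false.
      At 1: □(s ∨ q) requires s ∨ q at every successor {2, 4}.
        At 2: s ∨ q is true.
        At 4: s ∨ q is true.
      So □(s ∨ q) is true at 1.
Satisfying worlds: {3}

3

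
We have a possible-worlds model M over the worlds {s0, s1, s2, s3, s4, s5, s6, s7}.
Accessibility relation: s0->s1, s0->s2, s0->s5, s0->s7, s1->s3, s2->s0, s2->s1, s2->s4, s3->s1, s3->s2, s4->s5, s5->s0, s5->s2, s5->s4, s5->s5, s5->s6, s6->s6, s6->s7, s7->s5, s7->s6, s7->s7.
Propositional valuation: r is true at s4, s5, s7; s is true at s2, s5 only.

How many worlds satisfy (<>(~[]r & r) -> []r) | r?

Recall that []ψ holds at a world iff ψ holds at every accessible world, and <>ψ holds iff ψ holds at some accessible world.
Let φ = (<>(~[]r & r) -> []r) | r. Evaluate φ at each world:
  s0 (successors {s1, s2, s5, s7}): φ is false.
  s1 (successors {s3}): φ is true.
  s2 (successors {s0, s1, s4}): φ is true.
  s3 (successors {s1, s2}): φ is true.
  s4 (successors {s5}): φ is true.
  s5 (successors {s0, s2, s4, s5, s6}): φ is true.
  s6 (successors {s6, s7}): φ is false.
  s7 (successors {s5, s6, s7}): φ is true.
For instance, at s1:
  At s1: <>(~[]r & r) -> []r is true, r is false, so (<>(~[]r & r) -> []r) | r is true.
    At s1: <>(~[]r & r) is false, []r is false, so <>(~[]r & r) -> []r is true.
      At s1: <>(~[]r & r) requires ~[]r & r at some successor in {s3}.
        At s3: ~[]r & r is false.
      So <>(~[]r & r) is false at s1.
      At s1: []r requires r at every successor {s3}.
        r fails at s3, so []r is false at s1.
Satisfying worlds: {s1, s2, s3, s4, s5, s7}

6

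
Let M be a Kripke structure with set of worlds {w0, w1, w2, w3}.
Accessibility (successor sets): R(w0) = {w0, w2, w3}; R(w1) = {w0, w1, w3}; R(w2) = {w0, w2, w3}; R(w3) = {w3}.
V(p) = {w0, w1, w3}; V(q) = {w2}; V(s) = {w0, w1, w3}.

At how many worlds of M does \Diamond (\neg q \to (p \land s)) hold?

Recall that \Diamond ψ holds at a world iff ψ holds at some accessible world.
Let φ = \Diamond (\neg q \to (p \land s)). Evaluate φ at each world:
  w0 (successors {w0, w2, w3}): φ is true.
  w1 (successors {w0, w1, w3}): φ is true.
  w2 (successors {w0, w2, w3}): φ is true.
  w3 (successors {w3}): φ is true.
For instance, at w0:
  At w0: \Diamond (\neg q \to (p \land s)) requires \neg q \to (p \land s) at some successor in {w0, w2, w3}.
    \neg q \to (p \land s) holds at w0, so \Diamond (\neg q \to (p \land s)) is true at w0.
Satisfying worlds: {w0, w1, w2, w3}

4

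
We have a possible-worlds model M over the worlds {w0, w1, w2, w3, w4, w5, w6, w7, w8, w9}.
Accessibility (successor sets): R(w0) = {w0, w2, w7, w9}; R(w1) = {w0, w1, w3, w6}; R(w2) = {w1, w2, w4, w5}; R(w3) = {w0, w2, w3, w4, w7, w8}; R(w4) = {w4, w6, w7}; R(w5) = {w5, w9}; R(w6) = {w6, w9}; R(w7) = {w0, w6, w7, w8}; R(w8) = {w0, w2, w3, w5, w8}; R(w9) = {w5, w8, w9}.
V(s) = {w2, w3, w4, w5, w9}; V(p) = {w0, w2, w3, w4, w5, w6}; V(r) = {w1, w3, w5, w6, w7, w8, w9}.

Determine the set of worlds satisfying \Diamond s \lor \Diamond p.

w0, w1, w2, w3, w4, w5, w6, w7, w8, w9

Recall that \Diamond ψ holds at a world iff ψ holds at some accessible world.
Let φ = \Diamond s \lor \Diamond p. Evaluate φ at each world:
  w0 (successors {w0, w2, w7, w9}): φ is true.
  w1 (successors {w0, w1, w3, w6}): φ is true.
  w2 (successors {w1, w2, w4, w5}): φ is true.
  w3 (successors {w0, w2, w3, w4, w7, w8}): φ is true.
  w4 (successors {w4, w6, w7}): φ is true.
  w5 (successors {w5, w9}): φ is true.
  w6 (successors {w6, w9}): φ is true.
  w7 (successors {w0, w6, w7, w8}): φ is true.
  w8 (successors {w0, w2, w3, w5, w8}): φ is true.
  w9 (successors {w5, w8, w9}): φ is true.
For instance, at w7:
  At w7: \Diamond s is false, \Diamond p is true, so \Diamond s \lor \Diamond p is true.
    At w7: \Diamond s requires s at some successor in {w0, w6, w7, w8}.
      At w0: s is false.
      At w6: s is false.
      At w7: s is false.
      At w8: s is false.
    So \Diamond s is false at w7.
    At w7: \Diamond p requires p at some successor in {w0, w6, w7, w8}.
      p holds at w0, so \Diamond p is true at w7.
Satisfying worlds: {w0, w1, w2, w3, w4, w5, w6, w7, w8, w9}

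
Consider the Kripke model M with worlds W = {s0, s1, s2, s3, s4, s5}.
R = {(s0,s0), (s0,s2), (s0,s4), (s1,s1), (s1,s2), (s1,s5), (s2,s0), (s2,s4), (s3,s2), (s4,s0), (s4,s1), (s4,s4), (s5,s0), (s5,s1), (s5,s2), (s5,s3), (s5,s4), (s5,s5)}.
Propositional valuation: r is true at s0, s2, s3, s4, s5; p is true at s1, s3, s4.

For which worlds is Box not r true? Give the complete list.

none

Let φ = Box not r. Evaluate φ at each world:
  s0 (successors {s0, s2, s4}): φ is false.
  s1 (successors {s1, s2, s5}): φ is false.
  s2 (successors {s0, s4}): φ is false.
  s3 (successors {s2}): φ is false.
  s4 (successors {s0, s1, s4}): φ is false.
  s5 (successors {s0, s1, s2, s3, s4, s5}): φ is false.
For instance, at s0:
  At s0: Box not r requires not r at every successor {s0, s2, s4}.
    not r fails at s0, so Box not r is false at s0.
Satisfying worlds: none.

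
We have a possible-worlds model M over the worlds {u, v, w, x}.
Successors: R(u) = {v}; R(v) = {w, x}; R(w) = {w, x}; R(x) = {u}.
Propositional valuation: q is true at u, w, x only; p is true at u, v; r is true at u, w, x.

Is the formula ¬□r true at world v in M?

At v: □r is true, so ¬□r is false.
  At v: □r requires r at every successor {w, x}.
    At w: r is true.
    At x: r is true.
  So □r is true at v.

No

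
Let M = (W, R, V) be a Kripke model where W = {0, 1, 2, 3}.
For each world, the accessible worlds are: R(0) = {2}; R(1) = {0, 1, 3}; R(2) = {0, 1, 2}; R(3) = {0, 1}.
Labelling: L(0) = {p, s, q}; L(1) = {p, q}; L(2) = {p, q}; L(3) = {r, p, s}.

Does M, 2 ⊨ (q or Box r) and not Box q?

No

At 2: q or Box r is true, not Box q is false, so (q or Box r) and not Box q is false.
  At 2: q is true, Box r is false, so q or Box r is true.
    At 2: Box r requires r at every successor {0, 1, 2}.
      r fails at 0, so Box r is false at 2.
  At 2: Box q is true, so not Box q is false.
    At 2: Box q requires q at every successor {0, 1, 2}.
      At 0: q is true.
      At 1: q is true.
      At 2: q is true.
    So Box q is true at 2.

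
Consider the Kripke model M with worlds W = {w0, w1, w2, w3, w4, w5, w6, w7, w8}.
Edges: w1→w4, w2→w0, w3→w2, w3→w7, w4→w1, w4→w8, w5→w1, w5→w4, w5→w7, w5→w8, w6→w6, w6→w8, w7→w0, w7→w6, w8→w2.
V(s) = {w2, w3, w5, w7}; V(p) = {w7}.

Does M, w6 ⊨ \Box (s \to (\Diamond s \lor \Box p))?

Recall that \Box ψ holds at a world iff ψ holds at every accessible world, and \Diamond ψ holds iff ψ holds at some accessible world.
At w6: \Box (s \to (\Diamond s \lor \Box p)) requires s \to (\Diamond s \lor \Box p) at every successor {w6, w8}.
    At w6: s is false, \Diamond s \lor \Box p is false, so s \to (\Diamond s \lor \Box p) is true.
      At w6: \Diamond s is false, \Box p is false, so \Diamond s \lor \Box p is false.
    At w8: s is false, \Diamond s \lor \Box p is true, so s \to (\Diamond s \lor \Box p) is true.
      At w8: \Diamond s is true, \Box p is false, so \Diamond s \lor \Box p is true.
So \Box (s \to (\Diamond s \lor \Box p)) is true at w6.

Yes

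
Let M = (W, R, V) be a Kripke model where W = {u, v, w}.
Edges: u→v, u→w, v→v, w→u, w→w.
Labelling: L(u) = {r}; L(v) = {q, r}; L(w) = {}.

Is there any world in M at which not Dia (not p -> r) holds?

No

Let φ = not Dia (not p -> r). Evaluate φ at each world:
  u (successors {v, w}): φ is false.
  v (successors {v}): φ is false.
  w (successors {u, w}): φ is false.
For instance, at u:
  At u: Dia (not p -> r) is true, so not Dia (not p -> r) is false.
    At u: Dia (not p -> r) requires not p -> r at some successor in {v, w}.
      not p -> r holds at v, so Dia (not p -> r) is true at u.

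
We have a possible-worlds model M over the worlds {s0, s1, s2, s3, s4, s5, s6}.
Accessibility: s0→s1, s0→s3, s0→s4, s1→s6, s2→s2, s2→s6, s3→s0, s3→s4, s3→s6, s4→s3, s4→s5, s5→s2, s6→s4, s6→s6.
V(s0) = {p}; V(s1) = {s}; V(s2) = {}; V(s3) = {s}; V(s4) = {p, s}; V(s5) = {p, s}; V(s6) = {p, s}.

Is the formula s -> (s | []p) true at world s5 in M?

At s5: s is true, s | []p is true, so s -> (s | []p) is true.
  At s5: s is true, []p is false, so s | []p is true.
    At s5: []p requires p at every successor {s2}.
      p fails at s2, so []p is false at s5.

Yes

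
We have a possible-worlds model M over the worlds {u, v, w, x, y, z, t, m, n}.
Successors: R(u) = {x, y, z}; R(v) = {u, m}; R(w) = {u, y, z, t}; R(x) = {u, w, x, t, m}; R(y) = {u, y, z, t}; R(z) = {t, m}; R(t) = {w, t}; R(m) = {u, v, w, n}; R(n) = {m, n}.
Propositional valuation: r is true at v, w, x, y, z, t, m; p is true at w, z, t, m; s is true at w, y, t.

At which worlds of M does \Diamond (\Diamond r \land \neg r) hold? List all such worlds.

Recall that \Diamond ψ holds at a world iff ψ holds at some accessible world.
Let φ = \Diamond (\Diamond r \land \neg r). Evaluate φ at each world:
  u (successors {x, y, z}): φ is false.
  v (successors {u, m}): φ is true.
  w (successors {u, y, z, t}): φ is true.
  x (successors {u, w, x, t, m}): φ is true.
  y (successors {u, y, z, t}): φ is true.
  z (successors {t, m}): φ is false.
  t (successors {w, t}): φ is false.
  m (successors {u, v, w, n}): φ is true.
  n (successors {m, n}): φ is true.
For instance, at n:
  At n: \Diamond (\Diamond r \land \neg r) requires \Diamond r \land \neg r at some successor in {m, n}.
    \Diamond r \land \neg r holds at n, so \Diamond (\Diamond r \land \neg r) is true at n.
      At n: \Diamond r is true, \neg r is true, so \Diamond r \land \neg r is true.
Satisfying worlds: {v, w, x, y, m, n}

v, w, x, y, m, n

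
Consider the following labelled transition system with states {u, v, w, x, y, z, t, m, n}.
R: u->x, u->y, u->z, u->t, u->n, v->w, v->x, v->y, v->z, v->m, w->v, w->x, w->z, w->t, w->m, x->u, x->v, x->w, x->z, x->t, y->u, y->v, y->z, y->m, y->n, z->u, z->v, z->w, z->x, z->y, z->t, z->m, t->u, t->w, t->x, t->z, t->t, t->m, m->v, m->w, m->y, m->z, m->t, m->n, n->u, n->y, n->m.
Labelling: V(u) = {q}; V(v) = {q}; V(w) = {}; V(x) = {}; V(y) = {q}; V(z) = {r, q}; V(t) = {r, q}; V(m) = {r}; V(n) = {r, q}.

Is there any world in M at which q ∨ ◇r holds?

Let φ = q ∨ ◇r. Evaluate φ at each world:
  u (successors {x, y, z, t, n}): φ is true.
  v (successors {w, x, y, z, m}): φ is true.
  w (successors {v, x, z, t, m}): φ is true.
  x (successors {u, v, w, z, t}): φ is true.
  y (successors {u, v, z, m, n}): φ is true.
  z (successors {u, v, w, x, y, t, m}): φ is true.
  t (successors {u, w, x, z, t, m}): φ is true.
  m (successors {v, w, y, z, t, n}): φ is true.
  n (successors {u, y, m}): φ is true.
Detail at u (witness):
  At u: q is true, ◇r is true, so q ∨ ◇r is true.
    At u: ◇r requires r at some successor in {x, y, z, t, n}.
      r holds at z, so ◇r is true at u.

Yes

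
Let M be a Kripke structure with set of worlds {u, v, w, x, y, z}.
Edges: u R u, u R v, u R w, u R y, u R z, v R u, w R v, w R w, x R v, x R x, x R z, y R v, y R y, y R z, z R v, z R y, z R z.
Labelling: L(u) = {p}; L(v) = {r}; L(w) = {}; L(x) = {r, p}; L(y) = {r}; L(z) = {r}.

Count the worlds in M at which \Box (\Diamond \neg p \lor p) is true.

Recall that \Box ψ holds at a world iff ψ holds at every accessible world, and \Diamond ψ holds iff ψ holds at some accessible world.
Let φ = \Box (\Diamond \neg p \lor p). Evaluate φ at each world:
  u (successors {u, v, w, y, z}): φ is false.
  v (successors {u}): φ is true.
  w (successors {v, w}): φ is false.
  x (successors {v, x, z}): φ is false.
  y (successors {v, y, z}): φ is false.
  z (successors {v, y, z}): φ is false.
For instance, at v:
  At v: \Box (\Diamond \neg p \lor p) requires \Diamond \neg p \lor p at every successor {u}.
      At u: \Diamond \neg p is true, p is true, so \Diamond \neg p \lor p is true.
  So \Box (\Diamond \neg p \lor p) is true at v.
Satisfying worlds: {v}

1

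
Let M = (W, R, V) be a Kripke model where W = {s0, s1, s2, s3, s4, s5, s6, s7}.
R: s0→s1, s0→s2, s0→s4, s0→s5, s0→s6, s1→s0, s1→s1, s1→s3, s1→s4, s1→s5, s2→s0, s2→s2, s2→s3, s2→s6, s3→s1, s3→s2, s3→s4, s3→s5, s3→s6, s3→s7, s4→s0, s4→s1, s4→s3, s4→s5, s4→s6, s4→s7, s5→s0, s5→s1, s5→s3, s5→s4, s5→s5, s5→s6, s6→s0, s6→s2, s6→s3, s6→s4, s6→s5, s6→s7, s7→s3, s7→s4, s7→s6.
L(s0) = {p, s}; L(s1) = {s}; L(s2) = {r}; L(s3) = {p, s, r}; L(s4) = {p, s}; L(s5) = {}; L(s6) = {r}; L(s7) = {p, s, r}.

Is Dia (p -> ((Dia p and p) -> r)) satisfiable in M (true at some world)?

Recall that Dia ψ holds at a world iff ψ holds at some accessible world.
Let φ = Dia (p -> ((Dia p and p) -> r)). Evaluate φ at each world:
  s0 (successors {s1, s2, s4, s5, s6}): φ is true.
  s1 (successors {s0, s1, s3, s4, s5}): φ is true.
  s2 (successors {s0, s2, s3, s6}): φ is true.
  s3 (successors {s1, s2, s4, s5, s6, s7}): φ is true.
  s4 (successors {s0, s1, s3, s5, s6, s7}): φ is true.
  s5 (successors {s0, s1, s3, s4, s5, s6}): φ is true.
  s6 (successors {s0, s2, s3, s4, s5, s7}): φ is true.
  s7 (successors {s3, s4, s6}): φ is true.
Detail at s0 (witness):
  At s0: Dia (p -> ((Dia p and p) -> r)) requires p -> ((Dia p and p) -> r) at some successor in {s1, s2, s4, s5, s6}.
    p -> ((Dia p and p) -> r) holds at s1, so Dia (p -> ((Dia p and p) -> r)) is true at s0.
      At s1: p is false, (Dia p and p) -> r is true, so p -> ((Dia p and p) -> r) is true.

Yes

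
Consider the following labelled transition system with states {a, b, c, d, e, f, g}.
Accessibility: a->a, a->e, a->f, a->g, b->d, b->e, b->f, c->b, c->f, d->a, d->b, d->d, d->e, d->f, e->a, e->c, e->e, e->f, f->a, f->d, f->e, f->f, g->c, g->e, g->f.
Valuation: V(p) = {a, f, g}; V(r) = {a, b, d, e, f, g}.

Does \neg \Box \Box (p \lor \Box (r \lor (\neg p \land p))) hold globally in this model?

Yes

Recall that \Box ψ holds at a world iff ψ holds at every accessible world, and \Diamond ψ holds iff ψ holds at some accessible world.
Let φ = \neg \Box \Box (p \lor \Box (r \lor (\neg p \land p))). Evaluate φ at each world:
  a (successors {a, e, f, g}): φ is true.
  b (successors {d, e, f}): φ is true.
  c (successors {b, f}): φ is true.
  d (successors {a, b, d, e, f}): φ is true.
  e (successors {a, c, e, f}): φ is true.
  f (successors {a, d, e, f}): φ is true.
  g (successors {c, e, f}): φ is true.
For instance, at e:
  At e: \Box \Box (p \lor \Box (r \lor (\neg p \land p))) is false, so \neg \Box \Box (p \lor \Box (r \lor (\neg p \land p))) is true.
    At e: \Box \Box (p \lor \Box (r \lor (\neg p \land p))) requires \Box (p \lor \Box (r \lor (\neg p \land p))) at every successor {a, c, e, f}.
      \Box (p \lor \Box (r \lor (\neg p \land p))) fails at a, so \Box \Box (p \lor \Box (r \lor (\neg p \land p))) is false at e.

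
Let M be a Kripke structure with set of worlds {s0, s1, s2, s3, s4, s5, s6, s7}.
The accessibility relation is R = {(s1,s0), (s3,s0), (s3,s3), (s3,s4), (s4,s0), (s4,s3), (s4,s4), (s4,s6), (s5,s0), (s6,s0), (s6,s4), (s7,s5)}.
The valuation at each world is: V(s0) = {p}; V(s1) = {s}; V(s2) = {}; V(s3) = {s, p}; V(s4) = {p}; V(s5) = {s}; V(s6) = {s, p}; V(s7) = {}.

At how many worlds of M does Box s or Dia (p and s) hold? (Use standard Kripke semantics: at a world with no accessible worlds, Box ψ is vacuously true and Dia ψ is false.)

5

Let φ = Box s or Dia (p and s). Evaluate φ at each world:
  s0 (successors ∅): φ is true.
  s1 (successors {s0}): φ is false.
  s2 (successors ∅): φ is true.
  s3 (successors {s0, s3, s4}): φ is true.
  s4 (successors {s0, s3, s4, s6}): φ is true.
  s5 (successors {s0}): φ is false.
  s6 (successors {s0, s4}): φ is false.
  s7 (successors {s5}): φ is true.
For instance, at s3:
  At s3: Box s is false, Dia (p and s) is true, so Box s or Dia (p and s) is true.
    At s3: Box s requires s at every successor {s0, s3, s4}.
      s fails at s0, so Box s is false at s3.
    At s3: Dia (p and s) requires p and s at some successor in {s0, s3, s4}.
      p and s holds at s3, so Dia (p and s) is true at s3.
Satisfying worlds: {s0, s2, s3, s4, s7}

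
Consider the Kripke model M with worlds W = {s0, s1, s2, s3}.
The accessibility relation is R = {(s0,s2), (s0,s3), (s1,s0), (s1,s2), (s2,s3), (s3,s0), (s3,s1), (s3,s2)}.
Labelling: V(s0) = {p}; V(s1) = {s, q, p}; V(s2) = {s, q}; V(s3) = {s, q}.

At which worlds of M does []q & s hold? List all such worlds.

s2

Let φ = []q & s. Evaluate φ at each world:
  s0 (successors {s2, s3}): φ is false.
  s1 (successors {s0, s2}): φ is false.
  s2 (successors {s3}): φ is true.
  s3 (successors {s0, s1, s2}): φ is false.
For instance, at s3:
  At s3: []q is false, s is true, so []q & s is false.
    At s3: []q requires q at every successor {s0, s1, s2}.
      q fails at s0, so []q is false at s3.
Satisfying worlds: {s2}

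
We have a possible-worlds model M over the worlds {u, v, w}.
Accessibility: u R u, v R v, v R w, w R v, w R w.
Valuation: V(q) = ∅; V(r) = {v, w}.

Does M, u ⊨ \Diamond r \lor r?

No

Recall that \Diamond ψ holds at a world iff ψ holds at some accessible world.
At u: \Diamond r is false, r is false, so \Diamond r \lor r is false.
  At u: \Diamond r requires r at some successor in {u}.
    At u: r is false.
  So \Diamond r is false at u.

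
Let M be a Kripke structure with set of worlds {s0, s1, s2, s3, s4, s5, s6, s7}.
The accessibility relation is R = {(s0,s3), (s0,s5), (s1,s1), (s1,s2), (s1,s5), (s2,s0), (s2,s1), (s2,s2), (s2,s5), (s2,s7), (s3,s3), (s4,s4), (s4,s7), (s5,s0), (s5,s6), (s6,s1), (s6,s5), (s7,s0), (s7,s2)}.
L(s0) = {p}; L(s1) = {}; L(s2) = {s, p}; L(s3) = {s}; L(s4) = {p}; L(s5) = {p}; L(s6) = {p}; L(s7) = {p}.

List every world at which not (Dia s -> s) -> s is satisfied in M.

s2, s3, s4, s5, s6

Let φ = not (Dia s -> s) -> s. Evaluate φ at each world:
  s0 (successors {s3, s5}): φ is false.
  s1 (successors {s1, s2, s5}): φ is false.
  s2 (successors {s0, s1, s2, s5, s7}): φ is true.
  s3 (successors {s3}): φ is true.
  s4 (successors {s4, s7}): φ is true.
  s5 (successors {s0, s6}): φ is true.
  s6 (successors {s1, s5}): φ is true.
  s7 (successors {s0, s2}): φ is false.
For instance, at s5:
  At s5: not (Dia s -> s) is false, s is false, so not (Dia s -> s) -> s is true.
    At s5: Dia s -> s is true, so not (Dia s -> s) is false.
      At s5: Dia s is false, s is false, so Dia s -> s is true.
Satisfying worlds: {s2, s3, s4, s5, s6}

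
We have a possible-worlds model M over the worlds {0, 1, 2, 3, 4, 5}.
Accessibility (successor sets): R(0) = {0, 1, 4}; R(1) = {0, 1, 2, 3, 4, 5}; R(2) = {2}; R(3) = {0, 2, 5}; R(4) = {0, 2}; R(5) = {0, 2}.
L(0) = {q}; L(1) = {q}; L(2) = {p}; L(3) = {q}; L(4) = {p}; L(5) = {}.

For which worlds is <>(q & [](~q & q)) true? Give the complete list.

Let φ = <>(q & [](~q & q)). Evaluate φ at each world:
  0 (successors {0, 1, 4}): φ is false.
  1 (successors {0, 1, 2, 3, 4, 5}): φ is false.
  2 (successors {2}): φ is false.
  3 (successors {0, 2, 5}): φ is false.
  4 (successors {0, 2}): φ is false.
  5 (successors {0, 2}): φ is false.
For instance, at 3:
  At 3: <>(q & [](~q & q)) requires q & [](~q & q) at some successor in {0, 2, 5}.
    At 0: q & [](~q & q) is false.
    At 2: q & [](~q & q) is false.
    At 5: q & [](~q & q) is false.
  So <>(q & [](~q & q)) is false at 3.
Satisfying worlds: none.

none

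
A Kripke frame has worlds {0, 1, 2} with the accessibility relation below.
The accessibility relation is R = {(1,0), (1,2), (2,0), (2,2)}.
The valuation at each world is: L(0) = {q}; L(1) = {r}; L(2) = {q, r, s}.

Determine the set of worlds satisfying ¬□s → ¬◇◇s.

Let φ = ¬□s → ¬◇◇s. Evaluate φ at each world:
  0 (successors ∅): φ is true.
  1 (successors {0, 2}): φ is false.
  2 (successors {0, 2}): φ is false.
For instance, at 2:
  At 2: ¬□s is true, ¬◇◇s is false, so ¬□s → ¬◇◇s is false.
    At 2: □s is false, so ¬□s is true.
      At 2: □s requires s at every successor {0, 2}.
        s fails at 0, so □s is false at 2.
    At 2: ◇◇s is true, so ¬◇◇s is false.
      At 2: ◇◇s requires ◇s at some successor in {0, 2}.
        ◇s holds at 2, so ◇◇s is true at 2.
Satisfying worlds: {0}

0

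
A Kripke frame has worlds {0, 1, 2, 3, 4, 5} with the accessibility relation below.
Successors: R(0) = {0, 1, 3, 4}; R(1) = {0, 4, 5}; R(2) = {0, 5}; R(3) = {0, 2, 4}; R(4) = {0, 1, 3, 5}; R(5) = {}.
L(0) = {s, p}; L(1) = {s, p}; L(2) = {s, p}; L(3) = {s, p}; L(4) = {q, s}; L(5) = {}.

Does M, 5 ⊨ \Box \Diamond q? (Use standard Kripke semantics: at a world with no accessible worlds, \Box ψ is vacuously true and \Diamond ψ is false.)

At 5: no accessible worlds, so \Box \Diamond q holds vacuously.

Yes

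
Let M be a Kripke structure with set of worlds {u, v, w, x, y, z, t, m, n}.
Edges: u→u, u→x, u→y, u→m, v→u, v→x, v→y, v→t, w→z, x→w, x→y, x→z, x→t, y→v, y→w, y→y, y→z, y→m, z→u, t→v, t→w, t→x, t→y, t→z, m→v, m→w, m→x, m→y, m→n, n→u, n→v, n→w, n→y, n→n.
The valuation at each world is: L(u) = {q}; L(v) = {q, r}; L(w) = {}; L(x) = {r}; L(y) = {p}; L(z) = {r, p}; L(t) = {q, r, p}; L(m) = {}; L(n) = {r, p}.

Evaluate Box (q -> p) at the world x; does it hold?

Yes

At x: Box (q -> p) requires q -> p at every successor {w, y, z, t}.
  At w: q -> p is true.
  At y: q -> p is true.
  At z: q -> p is true.
  At t: q -> p is true.
So Box (q -> p) is true at x.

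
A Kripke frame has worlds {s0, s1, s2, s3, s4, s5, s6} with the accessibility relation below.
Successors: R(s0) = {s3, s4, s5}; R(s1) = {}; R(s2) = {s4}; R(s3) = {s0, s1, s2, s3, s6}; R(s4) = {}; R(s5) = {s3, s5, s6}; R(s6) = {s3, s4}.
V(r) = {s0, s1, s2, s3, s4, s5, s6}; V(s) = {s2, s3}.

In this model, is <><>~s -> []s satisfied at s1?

Yes

Recall that []ψ holds at a world iff ψ holds at every accessible world, and <>ψ holds iff ψ holds at some accessible world.
At s1: <><>~s is false, []s is true, so <><>~s -> []s is true.
  At s1: no accessible worlds, so <><>~s is false.
  At s1: no accessible worlds, so []s holds vacuously.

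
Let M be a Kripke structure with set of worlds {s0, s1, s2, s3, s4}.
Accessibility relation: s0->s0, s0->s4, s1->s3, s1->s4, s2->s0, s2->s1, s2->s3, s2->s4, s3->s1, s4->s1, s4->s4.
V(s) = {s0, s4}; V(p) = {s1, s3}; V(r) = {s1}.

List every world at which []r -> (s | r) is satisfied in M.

s0, s1, s2, s4

Recall that []ψ holds at a world iff ψ holds at every accessible world, and <>ψ holds iff ψ holds at some accessible world.
Let φ = []r -> (s | r). Evaluate φ at each world:
  s0 (successors {s0, s4}): φ is true.
  s1 (successors {s3, s4}): φ is true.
  s2 (successors {s0, s1, s3, s4}): φ is true.
  s3 (successors {s1}): φ is false.
  s4 (successors {s1, s4}): φ is true.
For instance, at s2:
  At s2: []r is false, s | r is false, so []r -> (s | r) is true.
    At s2: []r requires r at every successor {s0, s1, s3, s4}.
      r fails at s0, so []r is false at s2.
Satisfying worlds: {s0, s1, s2, s4}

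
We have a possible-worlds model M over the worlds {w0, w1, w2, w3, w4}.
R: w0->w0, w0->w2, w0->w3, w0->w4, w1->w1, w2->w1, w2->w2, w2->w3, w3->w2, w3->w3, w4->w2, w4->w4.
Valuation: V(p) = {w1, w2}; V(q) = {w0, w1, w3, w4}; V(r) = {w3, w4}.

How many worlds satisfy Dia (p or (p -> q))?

5

Let φ = Dia (p or (p -> q)). Evaluate φ at each world:
  w0 (successors {w0, w2, w3, w4}): φ is true.
  w1 (successors {w1}): φ is true.
  w2 (successors {w1, w2, w3}): φ is true.
  w3 (successors {w2, w3}): φ is true.
  w4 (successors {w2, w4}): φ is true.
For instance, at w4:
  At w4: Dia (p or (p -> q)) requires p or (p -> q) at some successor in {w2, w4}.
    p or (p -> q) holds at w2, so Dia (p or (p -> q)) is true at w4.
Satisfying worlds: {w0, w1, w2, w3, w4}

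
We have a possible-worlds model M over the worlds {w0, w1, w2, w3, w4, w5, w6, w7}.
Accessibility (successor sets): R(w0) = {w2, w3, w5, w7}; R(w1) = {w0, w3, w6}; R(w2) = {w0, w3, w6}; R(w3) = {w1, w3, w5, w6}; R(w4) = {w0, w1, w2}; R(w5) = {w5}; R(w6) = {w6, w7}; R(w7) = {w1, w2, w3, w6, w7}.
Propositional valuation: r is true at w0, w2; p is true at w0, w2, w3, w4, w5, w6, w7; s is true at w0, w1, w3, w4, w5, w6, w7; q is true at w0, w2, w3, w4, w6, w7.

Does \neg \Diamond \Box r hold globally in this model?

Let φ = \neg \Diamond \Box r. Evaluate φ at each world:
  w0 (successors {w2, w3, w5, w7}): φ is true.
  w1 (successors {w0, w3, w6}): φ is true.
  w2 (successors {w0, w3, w6}): φ is true.
  w3 (successors {w1, w3, w5, w6}): φ is true.
  w4 (successors {w0, w1, w2}): φ is true.
  w5 (successors {w5}): φ is true.
  w6 (successors {w6, w7}): φ is true.
  w7 (successors {w1, w2, w3, w6, w7}): φ is true.
For instance, at w2:
  At w2: \Diamond \Box r is false, so \neg \Diamond \Box r is true.
    At w2: \Diamond \Box r requires \Box r at some successor in {w0, w3, w6}.
      At w0: \Box r is false.
      At w3: \Box r is false.
      At w6: \Box r is false.
    So \Diamond \Box r is false at w2.

Yes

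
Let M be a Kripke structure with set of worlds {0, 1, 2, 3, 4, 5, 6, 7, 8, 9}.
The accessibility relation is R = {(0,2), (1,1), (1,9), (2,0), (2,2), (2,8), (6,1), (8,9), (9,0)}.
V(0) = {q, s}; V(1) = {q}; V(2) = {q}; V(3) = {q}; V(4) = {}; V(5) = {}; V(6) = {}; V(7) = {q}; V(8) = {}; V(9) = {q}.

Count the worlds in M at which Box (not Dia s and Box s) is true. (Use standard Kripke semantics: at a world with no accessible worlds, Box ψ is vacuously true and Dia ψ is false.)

Recall that Box ψ holds at a world iff ψ holds at every accessible world, and Dia ψ holds iff ψ holds at some accessible world.
Let φ = Box (not Dia s and Box s). Evaluate φ at each world:
  0 (successors {2}): φ is false.
  1 (successors {1, 9}): φ is false.
  2 (successors {0, 2, 8}): φ is false.
  3 (successors ∅): φ is true.
  4 (successors ∅): φ is true.
  5 (successors ∅): φ is true.
  6 (successors {1}): φ is false.
  7 (successors ∅): φ is true.
  8 (successors {9}): φ is false.
  9 (successors {0}): φ is false.
For instance, at 6:
  At 6: Box (not Dia s and Box s) requires not Dia s and Box s at every successor {1}.
    not Dia s and Box s fails at 1, so Box (not Dia s and Box s) is false at 6.
      At 1: not Dia s is true, Box s is false, so not Dia s and Box s is false.
Satisfying worlds: {3, 4, 5, 7}

4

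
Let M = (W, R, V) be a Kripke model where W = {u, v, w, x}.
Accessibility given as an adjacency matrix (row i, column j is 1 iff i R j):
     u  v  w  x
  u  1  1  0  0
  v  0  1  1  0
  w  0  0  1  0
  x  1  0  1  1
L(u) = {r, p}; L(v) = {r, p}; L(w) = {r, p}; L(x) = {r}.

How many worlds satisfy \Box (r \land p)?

Recall that \Box ψ holds at a world iff ψ holds at every accessible world, and \Diamond ψ holds iff ψ holds at some accessible world.
Let φ = \Box (r \land p). Evaluate φ at each world:
  u (successors {u, v}): φ is true.
  v (successors {v, w}): φ is true.
  w (successors {w}): φ is true.
  x (successors {u, w, x}): φ is false.
For instance, at v:
  At v: \Box (r \land p) requires r \land p at every successor {v, w}.
    At v: r \land p is true.
    At w: r \land p is true.
  So \Box (r \land p) is true at v.
Satisfying worlds: {u, v, w}

3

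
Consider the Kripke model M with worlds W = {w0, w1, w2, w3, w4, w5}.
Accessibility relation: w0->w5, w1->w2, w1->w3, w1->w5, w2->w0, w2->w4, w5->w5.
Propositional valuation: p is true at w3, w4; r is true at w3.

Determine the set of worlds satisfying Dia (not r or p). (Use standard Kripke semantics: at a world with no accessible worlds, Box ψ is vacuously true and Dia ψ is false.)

Let φ = Dia (not r or p). Evaluate φ at each world:
  w0 (successors {w5}): φ is true.
  w1 (successors {w2, w3, w5}): φ is true.
  w2 (successors {w0, w4}): φ is true.
  w3 (successors ∅): φ is false.
  w4 (successors ∅): φ is false.
  w5 (successors {w5}): φ is true.
For instance, at w1:
  At w1: Dia (not r or p) requires not r or p at some successor in {w2, w3, w5}.
    not r or p holds at w2, so Dia (not r or p) is true at w1.
Satisfying worlds: {w0, w1, w2, w5}

w0, w1, w2, w5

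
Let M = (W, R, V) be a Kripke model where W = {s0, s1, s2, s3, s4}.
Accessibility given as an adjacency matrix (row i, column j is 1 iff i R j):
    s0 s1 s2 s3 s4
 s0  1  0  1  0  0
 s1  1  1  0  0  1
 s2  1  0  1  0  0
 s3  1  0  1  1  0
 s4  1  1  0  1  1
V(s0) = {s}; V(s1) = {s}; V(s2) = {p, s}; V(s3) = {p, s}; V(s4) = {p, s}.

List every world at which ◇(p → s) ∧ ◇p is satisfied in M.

Let φ = ◇(p → s) ∧ ◇p. Evaluate φ at each world:
  s0 (successors {s0, s2}): φ is true.
  s1 (successors {s0, s1, s4}): φ is true.
  s2 (successors {s0, s2}): φ is true.
  s3 (successors {s0, s2, s3}): φ is true.
  s4 (successors {s0, s1, s3, s4}): φ is true.
For instance, at s1:
  At s1: ◇(p → s) is true, ◇p is true, so ◇(p → s) ∧ ◇p is true.
    At s1: ◇(p → s) requires p → s at some successor in {s0, s1, s4}.
      p → s holds at s0, so ◇(p → s) is true at s1.
    At s1: ◇p requires p at some successor in {s0, s1, s4}.
      p holds at s4, so ◇p is true at s1.
Satisfying worlds: {s0, s1, s2, s3, s4}

s0, s1, s2, s3, s4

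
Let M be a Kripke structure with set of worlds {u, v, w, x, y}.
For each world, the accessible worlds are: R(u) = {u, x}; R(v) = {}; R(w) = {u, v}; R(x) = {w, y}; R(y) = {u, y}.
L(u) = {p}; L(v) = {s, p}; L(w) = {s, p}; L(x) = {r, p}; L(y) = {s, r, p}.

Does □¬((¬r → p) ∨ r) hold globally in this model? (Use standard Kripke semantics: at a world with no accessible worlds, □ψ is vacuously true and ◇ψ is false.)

Let φ = □¬((¬r → p) ∨ r). Evaluate φ at each world:
  u (successors {u, x}): φ is false.
  v (successors ∅): φ is true.
  w (successors {u, v}): φ is false.
  x (successors {w, y}): φ is false.
  y (successors {u, y}): φ is false.
Detail at u (counterexample):
  At u: □¬((¬r → p) ∨ r) requires ¬((¬r → p) ∨ r) at every successor {u, x}.
    ¬((¬r → p) ∨ r) fails at u, so □¬((¬r → p) ∨ r) is false at u.

No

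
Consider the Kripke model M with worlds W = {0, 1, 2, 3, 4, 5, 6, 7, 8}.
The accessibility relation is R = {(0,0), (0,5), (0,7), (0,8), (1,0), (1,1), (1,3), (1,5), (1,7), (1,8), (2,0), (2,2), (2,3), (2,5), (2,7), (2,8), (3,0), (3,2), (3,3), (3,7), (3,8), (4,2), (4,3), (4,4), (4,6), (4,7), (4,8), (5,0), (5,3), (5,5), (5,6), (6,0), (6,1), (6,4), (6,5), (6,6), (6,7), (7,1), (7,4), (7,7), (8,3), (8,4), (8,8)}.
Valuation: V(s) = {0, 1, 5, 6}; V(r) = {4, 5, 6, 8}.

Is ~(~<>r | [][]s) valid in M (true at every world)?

Yes

Let φ = ~(~<>r | [][]s). Evaluate φ at each world:
  0 (successors {0, 5, 7, 8}): φ is true.
  1 (successors {0, 1, 3, 5, 7, 8}): φ is true.
  2 (successors {0, 2, 3, 5, 7, 8}): φ is true.
  3 (successors {0, 2, 3, 7, 8}): φ is true.
  4 (successors {2, 3, 4, 6, 7, 8}): φ is true.
  5 (successors {0, 3, 5, 6}): φ is true.
  6 (successors {0, 1, 4, 5, 6, 7}): φ is true.
  7 (successors {1, 4, 7}): φ is true.
  8 (successors {3, 4, 8}): φ is true.
For instance, at 1:
  At 1: ~<>r | [][]s is false, so ~(~<>r | [][]s) is true.
    At 1: ~<>r is false, [][]s is false, so ~<>r | [][]s is false.
      At 1: <>r is true, so ~<>r is false.
      At 1: [][]s requires []s at every successor {0, 1, 3, 5, 7, 8}.
        []s fails at 0, so [][]s is false at 1.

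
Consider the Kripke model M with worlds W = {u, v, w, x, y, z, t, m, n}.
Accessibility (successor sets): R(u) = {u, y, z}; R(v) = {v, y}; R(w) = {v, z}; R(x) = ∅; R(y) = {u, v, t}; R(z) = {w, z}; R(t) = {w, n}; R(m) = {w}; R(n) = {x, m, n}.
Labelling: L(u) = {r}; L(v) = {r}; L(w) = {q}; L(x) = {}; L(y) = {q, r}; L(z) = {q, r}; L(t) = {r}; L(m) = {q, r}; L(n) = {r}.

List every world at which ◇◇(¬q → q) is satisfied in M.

Let φ = ◇◇(¬q → q). Evaluate φ at each world:
  u (successors {u, y, z}): φ is true.
  v (successors {v, y}): φ is true.
  w (successors {v, z}): φ is true.
  x (successors ∅): φ is false.
  y (successors {u, v, t}): φ is true.
  z (successors {w, z}): φ is true.
  t (successors {w, n}): φ is true.
  m (successors {w}): φ is true.
  n (successors {x, m, n}): φ is true.
For instance, at w:
  At w: ◇◇(¬q → q) requires ◇(¬q → q) at some successor in {v, z}.
    ◇(¬q → q) holds at v, so ◇◇(¬q → q) is true at w.
      At v: ◇(¬q → q) requires ¬q → q at some successor in {v, y}.
        ¬q → q holds at y, so ◇(¬q → q) is true at v.
Satisfying worlds: {u, v, w, y, z, t, m, n}

u, v, w, y, z, t, m, n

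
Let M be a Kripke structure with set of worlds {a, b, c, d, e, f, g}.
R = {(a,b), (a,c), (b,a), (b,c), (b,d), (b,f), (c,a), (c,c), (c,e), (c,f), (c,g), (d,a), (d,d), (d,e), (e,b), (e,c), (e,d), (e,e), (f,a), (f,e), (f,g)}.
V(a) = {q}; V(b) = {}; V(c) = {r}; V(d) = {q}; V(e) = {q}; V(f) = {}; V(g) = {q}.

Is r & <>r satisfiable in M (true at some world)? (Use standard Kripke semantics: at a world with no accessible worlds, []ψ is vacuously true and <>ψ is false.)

Let φ = r & <>r. Evaluate φ at each world:
  a (successors {b, c}): φ is false.
  b (successors {a, c, d, f}): φ is false.
  c (successors {a, c, e, f, g}): φ is true.
  d (successors {a, d, e}): φ is false.
  e (successors {b, c, d, e}): φ is false.
  f (successors {a, e, g}): φ is false.
  g (successors ∅): φ is false.
Detail at c (witness):
  At c: r is true, <>r is true, so r & <>r is true.
    At c: <>r requires r at some successor in {a, c, e, f, g}.
      r holds at c, so <>r is true at c.

Yes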